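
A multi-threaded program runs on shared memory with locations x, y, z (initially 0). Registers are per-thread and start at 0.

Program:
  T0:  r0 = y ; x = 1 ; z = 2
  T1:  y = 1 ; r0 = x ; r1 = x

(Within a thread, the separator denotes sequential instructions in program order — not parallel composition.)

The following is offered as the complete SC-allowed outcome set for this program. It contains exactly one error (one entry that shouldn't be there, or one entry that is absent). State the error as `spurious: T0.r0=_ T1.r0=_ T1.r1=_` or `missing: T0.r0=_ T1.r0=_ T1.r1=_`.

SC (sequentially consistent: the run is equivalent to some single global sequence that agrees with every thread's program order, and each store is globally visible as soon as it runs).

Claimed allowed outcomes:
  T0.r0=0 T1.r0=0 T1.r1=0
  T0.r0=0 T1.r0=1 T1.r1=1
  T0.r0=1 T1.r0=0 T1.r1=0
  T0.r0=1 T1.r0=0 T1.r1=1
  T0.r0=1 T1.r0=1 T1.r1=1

outcome vector order: (T0.r0,T1.r0,T1.r1)
SC: 6 outcomes — {000; 001; 011; 100; 101; 111}
SC∖claimed = {001}

missing: T0.r0=0 T1.r0=0 T1.r1=1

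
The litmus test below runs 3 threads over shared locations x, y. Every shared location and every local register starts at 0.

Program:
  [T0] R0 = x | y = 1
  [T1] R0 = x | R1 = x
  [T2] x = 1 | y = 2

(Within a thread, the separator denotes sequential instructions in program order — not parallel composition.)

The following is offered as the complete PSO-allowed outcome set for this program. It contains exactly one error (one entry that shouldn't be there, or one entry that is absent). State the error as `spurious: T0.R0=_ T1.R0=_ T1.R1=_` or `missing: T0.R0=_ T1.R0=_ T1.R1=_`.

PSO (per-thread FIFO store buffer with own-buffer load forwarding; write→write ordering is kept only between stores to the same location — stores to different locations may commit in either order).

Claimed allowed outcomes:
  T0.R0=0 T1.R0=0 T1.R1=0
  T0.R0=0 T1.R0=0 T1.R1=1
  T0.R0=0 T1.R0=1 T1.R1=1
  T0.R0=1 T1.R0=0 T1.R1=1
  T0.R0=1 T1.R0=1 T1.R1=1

missing: T0.R0=1 T1.R0=0 T1.R1=0

outcome vector order: (T0.R0,T1.R0,T1.R1)
[PSO] allowed = {(0,0,0); (0,0,1); (0,1,1); (1,0,0); (1,0,1); (1,1,1)}
PSO∖claimed = {(1,0,0)}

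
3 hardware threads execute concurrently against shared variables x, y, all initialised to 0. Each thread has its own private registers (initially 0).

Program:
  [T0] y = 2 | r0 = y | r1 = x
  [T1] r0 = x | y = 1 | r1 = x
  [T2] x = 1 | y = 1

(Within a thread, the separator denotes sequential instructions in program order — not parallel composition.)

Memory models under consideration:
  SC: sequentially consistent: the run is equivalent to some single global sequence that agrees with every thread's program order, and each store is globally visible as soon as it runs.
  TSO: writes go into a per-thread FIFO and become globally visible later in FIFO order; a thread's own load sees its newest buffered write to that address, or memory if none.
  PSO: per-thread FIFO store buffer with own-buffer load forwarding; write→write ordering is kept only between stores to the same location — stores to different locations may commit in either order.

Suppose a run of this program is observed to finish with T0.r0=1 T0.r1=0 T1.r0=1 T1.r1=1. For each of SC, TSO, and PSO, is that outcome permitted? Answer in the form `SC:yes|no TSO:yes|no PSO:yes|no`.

outcome vector order: (T0.r0,T0.r1,T1.r0,T1.r1)
SC: 11 outcomes — {(1,0,0,0); (1,0,0,1); (1,1,0,0); (1,1,0,1); (1,1,1,1); (2,0,0,0); (2,0,0,1); (2,0,1,1); (2,1,0,0); (2,1,0,1); (2,1,1,1)}
TSO: 11 outcomes — {(1,0,0,0); (1,0,0,1); (1,1,0,0); (1,1,0,1); (1,1,1,1); (2,0,0,0); (2,0,0,1); (2,0,1,1); (2,1,0,0); (2,1,0,1); (2,1,1,1)}
PSO: 12 outcomes — {(1,0,0,0); (1,0,0,1); (1,0,1,1); (1,1,0,0); (1,1,0,1); (1,1,1,1); (2,0,0,0); (2,0,0,1); (2,0,1,1); (2,1,0,0); (2,1,0,1); (2,1,1,1)}
target (1,0,1,1) ∈ {PSO}

SC:no TSO:no PSO:yes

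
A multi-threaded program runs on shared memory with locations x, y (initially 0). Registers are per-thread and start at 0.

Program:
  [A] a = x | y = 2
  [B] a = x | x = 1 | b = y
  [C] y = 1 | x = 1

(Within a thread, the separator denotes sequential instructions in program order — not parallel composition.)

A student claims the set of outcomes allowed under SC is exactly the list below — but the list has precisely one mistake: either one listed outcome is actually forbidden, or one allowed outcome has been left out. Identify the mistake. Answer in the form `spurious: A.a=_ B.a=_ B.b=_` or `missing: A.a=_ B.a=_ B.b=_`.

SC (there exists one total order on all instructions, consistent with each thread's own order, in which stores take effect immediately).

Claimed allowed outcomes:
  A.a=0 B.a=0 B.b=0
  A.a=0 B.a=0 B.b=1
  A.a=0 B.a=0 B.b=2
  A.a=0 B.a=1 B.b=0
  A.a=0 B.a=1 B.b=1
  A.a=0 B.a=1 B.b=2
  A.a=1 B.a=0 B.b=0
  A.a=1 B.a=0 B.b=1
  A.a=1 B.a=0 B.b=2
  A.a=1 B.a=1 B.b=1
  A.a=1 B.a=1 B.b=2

spurious: A.a=0 B.a=1 B.b=0

outcome vector order: (A.a,B.a,B.b)
SC (10): <0 0 0>, <0 0 1>, <0 0 2>, <0 1 1>, <0 1 2>, <1 0 0>, <1 0 1>, <1 0 2>, <1 1 1>, <1 1 2>
claimed∖SC = {<0 1 0>}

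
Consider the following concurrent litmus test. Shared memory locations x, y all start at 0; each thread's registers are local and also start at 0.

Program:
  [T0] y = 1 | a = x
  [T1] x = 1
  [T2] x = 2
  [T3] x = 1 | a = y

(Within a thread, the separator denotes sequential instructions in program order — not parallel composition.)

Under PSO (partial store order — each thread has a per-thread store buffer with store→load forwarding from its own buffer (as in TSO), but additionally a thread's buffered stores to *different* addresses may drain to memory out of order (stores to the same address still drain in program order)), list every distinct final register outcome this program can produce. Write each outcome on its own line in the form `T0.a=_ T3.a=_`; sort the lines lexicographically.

outcome vector order: (T0.a,T3.a)
|PSO outcomes| = 6

T0.a=0 T3.a=0
T0.a=0 T3.a=1
T0.a=1 T3.a=0
T0.a=1 T3.a=1
T0.a=2 T3.a=0
T0.a=2 T3.a=1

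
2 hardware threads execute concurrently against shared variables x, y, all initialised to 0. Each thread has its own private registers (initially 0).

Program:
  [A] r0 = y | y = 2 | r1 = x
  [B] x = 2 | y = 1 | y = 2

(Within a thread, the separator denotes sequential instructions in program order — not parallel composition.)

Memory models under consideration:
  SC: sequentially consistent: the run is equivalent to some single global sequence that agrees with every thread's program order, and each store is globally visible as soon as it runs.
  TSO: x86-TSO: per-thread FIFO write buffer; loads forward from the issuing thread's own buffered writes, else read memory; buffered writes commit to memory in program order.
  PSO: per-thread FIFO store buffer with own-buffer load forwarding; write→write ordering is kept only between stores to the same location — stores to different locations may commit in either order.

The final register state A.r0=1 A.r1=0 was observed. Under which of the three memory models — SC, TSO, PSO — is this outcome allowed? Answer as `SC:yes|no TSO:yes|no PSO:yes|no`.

SC:no TSO:no PSO:yes

outcome vector order: (A.r0,A.r1)
SC: 4 outcomes — {(0,0) (0,2) (1,2) (2,2)}
TSO: 4 outcomes — {(0,0) (0,2) (1,2) (2,2)}
PSO: 6 outcomes — {(0,0) (0,2) (1,0) (1,2) (2,0) (2,2)}
target (1,0) ∈ {PSO}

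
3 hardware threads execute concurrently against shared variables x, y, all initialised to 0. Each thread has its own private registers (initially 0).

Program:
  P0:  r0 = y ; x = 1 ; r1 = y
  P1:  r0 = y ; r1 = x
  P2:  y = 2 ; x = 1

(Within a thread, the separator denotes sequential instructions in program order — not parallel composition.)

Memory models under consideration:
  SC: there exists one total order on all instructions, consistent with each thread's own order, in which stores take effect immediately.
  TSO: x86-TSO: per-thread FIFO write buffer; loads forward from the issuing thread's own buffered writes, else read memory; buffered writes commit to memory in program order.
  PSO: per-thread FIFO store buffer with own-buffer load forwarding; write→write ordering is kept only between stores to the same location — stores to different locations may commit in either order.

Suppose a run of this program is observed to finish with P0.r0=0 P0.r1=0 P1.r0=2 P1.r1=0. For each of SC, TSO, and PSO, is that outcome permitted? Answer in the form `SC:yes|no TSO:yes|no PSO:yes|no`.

SC:no TSO:yes PSO:yes

outcome vector order: (P0.r0,P0.r1,P1.r0,P1.r1)
[SC] allowed = {(0,0,0,0), (0,0,0,1), (0,0,2,1), (0,2,0,0), (0,2,0,1), (0,2,2,0), (0,2,2,1), (2,2,0,0), (2,2,0,1), (2,2,2,0), (2,2,2,1)}
[TSO] allowed = {(0,0,0,0), (0,0,0,1), (0,0,2,0), (0,0,2,1), (0,2,0,0), (0,2,0,1), (0,2,2,0), (0,2,2,1), (2,2,0,0), (2,2,0,1), (2,2,2,0), (2,2,2,1)}
[PSO] allowed = {(0,0,0,0), (0,0,0,1), (0,0,2,0), (0,0,2,1), (0,2,0,0), (0,2,0,1), (0,2,2,0), (0,2,2,1), (2,2,0,0), (2,2,0,1), (2,2,2,0), (2,2,2,1)}
target (0,0,2,0) ∈ {TSO,PSO}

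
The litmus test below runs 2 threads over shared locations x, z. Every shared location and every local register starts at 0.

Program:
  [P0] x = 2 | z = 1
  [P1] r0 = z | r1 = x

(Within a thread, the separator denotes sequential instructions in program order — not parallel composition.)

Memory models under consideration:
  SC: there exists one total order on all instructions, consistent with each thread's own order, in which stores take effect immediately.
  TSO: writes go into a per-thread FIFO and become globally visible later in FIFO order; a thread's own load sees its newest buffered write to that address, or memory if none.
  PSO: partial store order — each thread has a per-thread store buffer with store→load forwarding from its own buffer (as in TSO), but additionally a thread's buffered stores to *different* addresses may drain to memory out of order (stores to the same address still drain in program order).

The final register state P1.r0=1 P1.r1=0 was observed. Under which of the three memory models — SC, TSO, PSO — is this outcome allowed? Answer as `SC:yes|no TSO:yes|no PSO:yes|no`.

outcome vector order: (P1.r0,P1.r1)
[SC] allowed = {0/0, 0/2, 1/2}
[TSO] allowed = {0/0, 0/2, 1/2}
[PSO] allowed = {0/0, 0/2, 1/0, 1/2}
target 1/0 ∈ {PSO}

SC:no TSO:no PSO:yes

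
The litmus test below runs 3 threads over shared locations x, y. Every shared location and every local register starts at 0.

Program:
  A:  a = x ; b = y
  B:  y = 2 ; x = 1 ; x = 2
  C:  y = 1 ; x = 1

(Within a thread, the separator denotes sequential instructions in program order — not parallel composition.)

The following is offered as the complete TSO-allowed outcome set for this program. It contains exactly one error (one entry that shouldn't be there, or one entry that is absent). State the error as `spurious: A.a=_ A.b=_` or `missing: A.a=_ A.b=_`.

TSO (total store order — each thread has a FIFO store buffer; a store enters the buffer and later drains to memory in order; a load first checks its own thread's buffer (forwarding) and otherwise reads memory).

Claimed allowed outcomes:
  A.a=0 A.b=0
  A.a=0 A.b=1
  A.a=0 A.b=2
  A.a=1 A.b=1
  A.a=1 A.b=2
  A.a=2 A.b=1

missing: A.a=2 A.b=2

outcome vector order: (A.a,A.b)
under TSO → 0/0 0/1 0/2 1/1 1/2 2/1 2/2
TSO∖claimed = {2/2}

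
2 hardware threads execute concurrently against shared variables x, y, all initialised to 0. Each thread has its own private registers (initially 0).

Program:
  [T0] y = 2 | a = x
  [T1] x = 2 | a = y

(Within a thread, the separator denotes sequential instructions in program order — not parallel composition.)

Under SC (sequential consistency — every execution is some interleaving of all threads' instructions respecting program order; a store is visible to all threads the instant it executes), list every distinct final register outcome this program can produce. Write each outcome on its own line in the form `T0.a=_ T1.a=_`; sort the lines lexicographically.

outcome vector order: (T0.a,T1.a)
|SC outcomes| = 3

T0.a=0 T1.a=2
T0.a=2 T1.a=0
T0.a=2 T1.a=2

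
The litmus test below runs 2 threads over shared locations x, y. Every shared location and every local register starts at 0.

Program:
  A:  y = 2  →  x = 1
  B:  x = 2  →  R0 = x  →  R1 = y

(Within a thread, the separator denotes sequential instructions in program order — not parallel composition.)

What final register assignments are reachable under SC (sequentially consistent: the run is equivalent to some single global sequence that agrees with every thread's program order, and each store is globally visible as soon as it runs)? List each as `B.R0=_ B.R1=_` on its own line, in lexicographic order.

outcome vector order: (B.R0,B.R1)
|SC outcomes| = 3

B.R0=1 B.R1=2
B.R0=2 B.R1=0
B.R0=2 B.R1=2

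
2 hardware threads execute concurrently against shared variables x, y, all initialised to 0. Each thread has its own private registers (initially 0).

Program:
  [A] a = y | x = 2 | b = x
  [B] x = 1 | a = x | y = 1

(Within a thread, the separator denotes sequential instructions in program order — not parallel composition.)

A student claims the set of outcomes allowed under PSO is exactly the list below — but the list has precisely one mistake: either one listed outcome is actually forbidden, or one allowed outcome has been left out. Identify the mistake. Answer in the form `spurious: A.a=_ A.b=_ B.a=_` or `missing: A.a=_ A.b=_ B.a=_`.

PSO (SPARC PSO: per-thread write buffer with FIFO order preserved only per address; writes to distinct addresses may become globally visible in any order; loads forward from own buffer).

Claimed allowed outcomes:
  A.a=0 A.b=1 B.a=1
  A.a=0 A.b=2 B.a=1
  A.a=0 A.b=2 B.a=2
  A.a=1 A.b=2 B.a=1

missing: A.a=1 A.b=1 B.a=1

outcome vector order: (A.a,A.b,B.a)
[PSO] allowed = {011 021 022 111 121}
PSO∖claimed = {111}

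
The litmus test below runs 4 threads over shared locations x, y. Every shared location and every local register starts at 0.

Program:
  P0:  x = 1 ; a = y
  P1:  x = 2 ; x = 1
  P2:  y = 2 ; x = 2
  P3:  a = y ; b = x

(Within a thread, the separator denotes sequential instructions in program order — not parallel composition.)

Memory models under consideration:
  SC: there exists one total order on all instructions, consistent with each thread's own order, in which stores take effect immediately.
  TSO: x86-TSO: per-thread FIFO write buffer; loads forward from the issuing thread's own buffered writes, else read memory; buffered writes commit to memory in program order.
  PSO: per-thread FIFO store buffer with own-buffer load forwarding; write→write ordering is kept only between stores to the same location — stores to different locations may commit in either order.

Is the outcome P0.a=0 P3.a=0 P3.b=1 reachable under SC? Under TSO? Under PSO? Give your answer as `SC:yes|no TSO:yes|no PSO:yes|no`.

outcome vector order: (P0.a,P3.a,P3.b)
under SC → <0 0 0>; <0 0 1>; <0 0 2>; <0 2 1>; <0 2 2>; <2 0 0>; <2 0 1>; <2 0 2>; <2 2 0>; <2 2 1>; <2 2 2>
under TSO → <0 0 0>; <0 0 1>; <0 0 2>; <0 2 0>; <0 2 1>; <0 2 2>; <2 0 0>; <2 0 1>; <2 0 2>; <2 2 0>; <2 2 1>; <2 2 2>
under PSO → <0 0 0>; <0 0 1>; <0 0 2>; <0 2 0>; <0 2 1>; <0 2 2>; <2 0 0>; <2 0 1>; <2 0 2>; <2 2 0>; <2 2 1>; <2 2 2>
target <0 0 1> ∈ {SC,TSO,PSO}

SC:yes TSO:yes PSO:yes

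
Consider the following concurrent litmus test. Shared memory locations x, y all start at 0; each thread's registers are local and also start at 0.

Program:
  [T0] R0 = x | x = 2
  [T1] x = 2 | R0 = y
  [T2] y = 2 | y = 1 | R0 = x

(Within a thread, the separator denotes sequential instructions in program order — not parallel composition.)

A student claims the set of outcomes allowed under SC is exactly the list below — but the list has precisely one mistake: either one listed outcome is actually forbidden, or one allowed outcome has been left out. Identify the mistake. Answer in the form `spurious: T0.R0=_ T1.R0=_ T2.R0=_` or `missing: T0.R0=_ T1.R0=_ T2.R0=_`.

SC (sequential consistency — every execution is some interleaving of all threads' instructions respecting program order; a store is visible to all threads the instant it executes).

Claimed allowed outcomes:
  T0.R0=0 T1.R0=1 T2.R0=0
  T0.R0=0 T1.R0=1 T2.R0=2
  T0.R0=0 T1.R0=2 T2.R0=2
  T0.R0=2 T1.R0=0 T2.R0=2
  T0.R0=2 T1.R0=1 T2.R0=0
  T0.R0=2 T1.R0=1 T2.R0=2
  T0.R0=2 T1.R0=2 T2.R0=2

outcome vector order: (T0.R0,T1.R0,T2.R0)
[SC] allowed = {0/0/2, 0/1/0, 0/1/2, 0/2/2, 2/0/2, 2/1/0, 2/1/2, 2/2/2}
SC∖claimed = {0/0/2}

missing: T0.R0=0 T1.R0=0 T2.R0=2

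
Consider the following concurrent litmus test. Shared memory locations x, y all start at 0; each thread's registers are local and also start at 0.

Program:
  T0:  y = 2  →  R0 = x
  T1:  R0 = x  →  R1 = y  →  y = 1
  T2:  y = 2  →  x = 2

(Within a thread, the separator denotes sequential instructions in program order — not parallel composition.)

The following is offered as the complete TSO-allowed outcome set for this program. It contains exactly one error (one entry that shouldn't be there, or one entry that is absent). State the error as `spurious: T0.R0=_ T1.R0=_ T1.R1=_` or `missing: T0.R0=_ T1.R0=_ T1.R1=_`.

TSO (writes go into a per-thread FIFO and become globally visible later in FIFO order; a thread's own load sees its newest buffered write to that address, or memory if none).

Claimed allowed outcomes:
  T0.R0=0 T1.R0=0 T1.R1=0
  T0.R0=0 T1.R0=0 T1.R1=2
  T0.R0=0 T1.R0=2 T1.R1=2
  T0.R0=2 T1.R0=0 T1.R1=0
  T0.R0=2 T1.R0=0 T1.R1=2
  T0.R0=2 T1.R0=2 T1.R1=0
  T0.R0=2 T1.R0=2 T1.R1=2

outcome vector order: (T0.R0,T1.R0,T1.R1)
TSO: 6 outcomes — {(0,0,0); (0,0,2); (0,2,2); (2,0,0); (2,0,2); (2,2,2)}
claimed∖TSO = {(2,2,0)}

spurious: T0.R0=2 T1.R0=2 T1.R1=0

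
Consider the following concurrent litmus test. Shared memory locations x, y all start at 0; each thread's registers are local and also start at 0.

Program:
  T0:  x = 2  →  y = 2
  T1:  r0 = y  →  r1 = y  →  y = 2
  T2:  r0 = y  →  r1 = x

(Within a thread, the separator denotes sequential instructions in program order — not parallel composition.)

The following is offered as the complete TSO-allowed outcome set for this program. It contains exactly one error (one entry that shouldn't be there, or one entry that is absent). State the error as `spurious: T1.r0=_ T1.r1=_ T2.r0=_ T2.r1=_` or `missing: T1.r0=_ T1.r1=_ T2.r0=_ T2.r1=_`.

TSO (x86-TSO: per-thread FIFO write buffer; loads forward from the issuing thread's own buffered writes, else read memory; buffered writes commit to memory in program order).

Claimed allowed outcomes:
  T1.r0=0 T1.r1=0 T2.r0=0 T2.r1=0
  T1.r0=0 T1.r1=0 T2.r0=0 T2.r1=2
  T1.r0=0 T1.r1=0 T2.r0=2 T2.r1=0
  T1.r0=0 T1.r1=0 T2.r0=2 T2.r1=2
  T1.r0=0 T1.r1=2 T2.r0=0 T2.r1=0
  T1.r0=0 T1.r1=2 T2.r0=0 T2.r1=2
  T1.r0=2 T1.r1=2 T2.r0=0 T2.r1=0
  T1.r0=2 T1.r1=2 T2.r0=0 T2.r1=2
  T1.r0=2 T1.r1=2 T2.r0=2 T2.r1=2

missing: T1.r0=0 T1.r1=2 T2.r0=2 T2.r1=2

outcome vector order: (T1.r0,T1.r1,T2.r0,T2.r1)
under TSO → (0,0,0,0) (0,0,0,2) (0,0,2,0) (0,0,2,2) (0,2,0,0) (0,2,0,2) (0,2,2,2) (2,2,0,0) (2,2,0,2) (2,2,2,2)
TSO∖claimed = {(0,2,2,2)}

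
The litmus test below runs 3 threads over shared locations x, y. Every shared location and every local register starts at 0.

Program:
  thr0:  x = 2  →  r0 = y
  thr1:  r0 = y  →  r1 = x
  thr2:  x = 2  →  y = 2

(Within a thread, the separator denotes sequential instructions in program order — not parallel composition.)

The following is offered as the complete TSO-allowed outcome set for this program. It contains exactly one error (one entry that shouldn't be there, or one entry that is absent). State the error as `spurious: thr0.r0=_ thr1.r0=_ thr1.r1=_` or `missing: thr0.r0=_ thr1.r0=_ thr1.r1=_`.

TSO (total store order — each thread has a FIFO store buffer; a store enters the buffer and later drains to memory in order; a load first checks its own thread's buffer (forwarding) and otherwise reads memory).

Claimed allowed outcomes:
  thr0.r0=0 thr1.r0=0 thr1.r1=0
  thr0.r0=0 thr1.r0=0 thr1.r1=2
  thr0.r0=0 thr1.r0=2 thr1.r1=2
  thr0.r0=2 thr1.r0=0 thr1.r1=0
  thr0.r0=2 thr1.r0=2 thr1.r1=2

missing: thr0.r0=2 thr1.r0=0 thr1.r1=2

outcome vector order: (thr0.r0,thr1.r0,thr1.r1)
under TSO → (0,0,0) (0,0,2) (0,2,2) (2,0,0) (2,0,2) (2,2,2)
TSO∖claimed = {(2,0,2)}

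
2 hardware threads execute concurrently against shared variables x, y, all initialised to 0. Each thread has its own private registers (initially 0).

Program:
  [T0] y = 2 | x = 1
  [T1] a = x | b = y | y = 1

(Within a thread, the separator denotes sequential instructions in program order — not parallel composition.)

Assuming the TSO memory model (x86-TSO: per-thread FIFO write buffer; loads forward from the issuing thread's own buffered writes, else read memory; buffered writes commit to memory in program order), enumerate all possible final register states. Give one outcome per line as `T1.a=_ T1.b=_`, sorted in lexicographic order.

outcome vector order: (T1.a,T1.b)
|TSO outcomes| = 3

T1.a=0 T1.b=0
T1.a=0 T1.b=2
T1.a=1 T1.b=2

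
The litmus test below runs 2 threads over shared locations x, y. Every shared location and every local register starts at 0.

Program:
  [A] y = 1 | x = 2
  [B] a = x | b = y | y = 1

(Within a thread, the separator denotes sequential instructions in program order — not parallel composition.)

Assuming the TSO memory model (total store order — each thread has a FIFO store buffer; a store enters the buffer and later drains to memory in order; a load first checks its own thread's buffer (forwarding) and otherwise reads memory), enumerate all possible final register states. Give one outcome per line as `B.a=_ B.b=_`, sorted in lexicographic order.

B.a=0 B.b=0
B.a=0 B.b=1
B.a=2 B.b=1

outcome vector order: (B.a,B.b)
|TSO outcomes| = 3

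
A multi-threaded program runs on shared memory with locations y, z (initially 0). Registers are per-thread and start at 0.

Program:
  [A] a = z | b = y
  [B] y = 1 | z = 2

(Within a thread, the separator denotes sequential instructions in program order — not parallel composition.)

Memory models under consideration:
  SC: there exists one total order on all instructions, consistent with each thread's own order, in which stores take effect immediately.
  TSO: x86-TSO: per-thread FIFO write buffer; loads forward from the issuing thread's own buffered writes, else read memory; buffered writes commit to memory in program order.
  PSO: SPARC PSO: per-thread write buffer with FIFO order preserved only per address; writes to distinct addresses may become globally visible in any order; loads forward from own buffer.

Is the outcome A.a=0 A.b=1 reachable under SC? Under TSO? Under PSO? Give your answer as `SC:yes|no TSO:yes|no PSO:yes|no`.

SC:yes TSO:yes PSO:yes

outcome vector order: (A.a,A.b)
under SC → 00 01 21
under TSO → 00 01 21
under PSO → 00 01 20 21
target 01 ∈ {SC,TSO,PSO}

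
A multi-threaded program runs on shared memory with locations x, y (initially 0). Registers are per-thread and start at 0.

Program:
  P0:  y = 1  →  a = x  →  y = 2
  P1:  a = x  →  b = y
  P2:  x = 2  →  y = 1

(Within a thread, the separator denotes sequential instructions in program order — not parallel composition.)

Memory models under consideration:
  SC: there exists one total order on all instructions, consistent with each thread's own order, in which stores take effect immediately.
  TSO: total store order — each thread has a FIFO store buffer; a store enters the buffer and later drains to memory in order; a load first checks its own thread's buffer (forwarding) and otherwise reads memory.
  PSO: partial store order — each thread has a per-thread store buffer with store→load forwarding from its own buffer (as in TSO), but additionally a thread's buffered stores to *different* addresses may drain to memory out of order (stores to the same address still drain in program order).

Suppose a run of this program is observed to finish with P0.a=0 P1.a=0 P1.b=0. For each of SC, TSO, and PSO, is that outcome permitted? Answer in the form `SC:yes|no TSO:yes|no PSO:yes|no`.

outcome vector order: (P0.a,P1.a,P1.b)
SC (11): 0/0/0, 0/0/1, 0/0/2, 0/2/1, 0/2/2, 2/0/0, 2/0/1, 2/0/2, 2/2/0, 2/2/1, 2/2/2
TSO (12): 0/0/0, 0/0/1, 0/0/2, 0/2/0, 0/2/1, 0/2/2, 2/0/0, 2/0/1, 2/0/2, 2/2/0, 2/2/1, 2/2/2
PSO (12): 0/0/0, 0/0/1, 0/0/2, 0/2/0, 0/2/1, 0/2/2, 2/0/0, 2/0/1, 2/0/2, 2/2/0, 2/2/1, 2/2/2
target 0/0/0 ∈ {SC,TSO,PSO}

SC:yes TSO:yes PSO:yes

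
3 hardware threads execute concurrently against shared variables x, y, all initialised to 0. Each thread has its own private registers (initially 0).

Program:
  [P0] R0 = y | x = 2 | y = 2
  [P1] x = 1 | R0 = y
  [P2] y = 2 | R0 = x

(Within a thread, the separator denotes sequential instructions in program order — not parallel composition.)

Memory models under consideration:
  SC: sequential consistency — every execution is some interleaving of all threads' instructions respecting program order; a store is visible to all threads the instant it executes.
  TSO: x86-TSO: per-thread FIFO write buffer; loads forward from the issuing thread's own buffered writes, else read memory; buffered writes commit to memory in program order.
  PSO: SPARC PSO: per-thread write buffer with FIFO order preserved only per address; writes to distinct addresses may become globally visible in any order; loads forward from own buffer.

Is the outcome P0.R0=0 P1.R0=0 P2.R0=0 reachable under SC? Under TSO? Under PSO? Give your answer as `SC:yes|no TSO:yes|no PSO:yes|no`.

outcome vector order: (P0.R0,P1.R0,P2.R0)
SC (10): 001 002 020 021 022 201 202 220 221 222
TSO (12): 000 001 002 020 021 022 200 201 202 220 221 222
PSO (12): 000 001 002 020 021 022 200 201 202 220 221 222
target 000 ∈ {TSO,PSO}

SC:no TSO:yes PSO:yes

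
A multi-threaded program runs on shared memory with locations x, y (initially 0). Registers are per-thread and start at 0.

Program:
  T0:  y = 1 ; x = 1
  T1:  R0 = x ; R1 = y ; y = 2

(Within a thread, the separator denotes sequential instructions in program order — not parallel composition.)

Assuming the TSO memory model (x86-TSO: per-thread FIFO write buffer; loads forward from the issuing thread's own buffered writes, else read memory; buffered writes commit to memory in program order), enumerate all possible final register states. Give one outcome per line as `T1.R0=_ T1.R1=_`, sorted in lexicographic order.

T1.R0=0 T1.R1=0
T1.R0=0 T1.R1=1
T1.R0=1 T1.R1=1

outcome vector order: (T1.R0,T1.R1)
|TSO outcomes| = 3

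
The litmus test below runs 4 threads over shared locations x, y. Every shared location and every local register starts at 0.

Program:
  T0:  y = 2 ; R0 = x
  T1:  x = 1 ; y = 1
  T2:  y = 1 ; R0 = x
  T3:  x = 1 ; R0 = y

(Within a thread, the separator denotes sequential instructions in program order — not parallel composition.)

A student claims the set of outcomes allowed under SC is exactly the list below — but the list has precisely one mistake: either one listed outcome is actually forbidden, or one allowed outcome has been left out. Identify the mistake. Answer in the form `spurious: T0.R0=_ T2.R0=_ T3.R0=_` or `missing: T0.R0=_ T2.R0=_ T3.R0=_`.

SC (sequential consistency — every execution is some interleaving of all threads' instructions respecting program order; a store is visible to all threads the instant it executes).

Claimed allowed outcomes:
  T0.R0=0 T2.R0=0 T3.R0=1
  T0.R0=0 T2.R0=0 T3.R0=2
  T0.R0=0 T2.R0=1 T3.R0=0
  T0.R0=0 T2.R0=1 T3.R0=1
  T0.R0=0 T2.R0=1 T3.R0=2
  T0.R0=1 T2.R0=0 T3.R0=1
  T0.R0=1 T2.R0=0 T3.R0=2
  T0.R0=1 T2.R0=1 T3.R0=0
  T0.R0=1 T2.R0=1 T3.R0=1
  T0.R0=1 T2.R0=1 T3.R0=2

outcome vector order: (T0.R0,T2.R0,T3.R0)
SC: 9 outcomes — {001 002 011 012 101 102 110 111 112}
claimed∖SC = {010}

spurious: T0.R0=0 T2.R0=1 T3.R0=0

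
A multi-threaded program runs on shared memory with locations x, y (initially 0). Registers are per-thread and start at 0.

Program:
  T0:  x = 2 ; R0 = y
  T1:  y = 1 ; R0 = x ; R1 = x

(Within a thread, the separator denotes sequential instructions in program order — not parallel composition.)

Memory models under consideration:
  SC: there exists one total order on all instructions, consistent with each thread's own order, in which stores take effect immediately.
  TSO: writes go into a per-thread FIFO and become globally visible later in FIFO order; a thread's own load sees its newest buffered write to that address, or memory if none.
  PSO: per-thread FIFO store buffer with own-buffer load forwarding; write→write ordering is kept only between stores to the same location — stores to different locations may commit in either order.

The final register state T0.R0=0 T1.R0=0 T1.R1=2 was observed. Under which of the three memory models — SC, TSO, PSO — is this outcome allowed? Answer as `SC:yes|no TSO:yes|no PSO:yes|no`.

outcome vector order: (T0.R0,T1.R0,T1.R1)
SC: 4 outcomes — {022 100 102 122}
TSO: 6 outcomes — {000 002 022 100 102 122}
PSO: 6 outcomes — {000 002 022 100 102 122}
target 002 ∈ {TSO,PSO}

SC:no TSO:yes PSO:yes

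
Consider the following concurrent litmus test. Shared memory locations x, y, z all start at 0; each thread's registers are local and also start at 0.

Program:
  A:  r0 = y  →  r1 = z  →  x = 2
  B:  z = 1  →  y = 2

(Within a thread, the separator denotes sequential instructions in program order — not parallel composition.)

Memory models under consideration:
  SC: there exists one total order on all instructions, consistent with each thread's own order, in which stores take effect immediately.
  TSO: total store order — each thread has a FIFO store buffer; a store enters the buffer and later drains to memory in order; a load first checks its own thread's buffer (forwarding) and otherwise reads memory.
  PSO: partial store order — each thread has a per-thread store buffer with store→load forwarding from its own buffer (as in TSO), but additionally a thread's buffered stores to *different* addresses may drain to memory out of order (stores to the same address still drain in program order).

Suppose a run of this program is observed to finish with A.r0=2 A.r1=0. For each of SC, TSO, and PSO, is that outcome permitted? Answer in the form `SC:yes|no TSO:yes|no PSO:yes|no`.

SC:no TSO:no PSO:yes

outcome vector order: (A.r0,A.r1)
[SC] allowed = {<0 0> <0 1> <2 1>}
[TSO] allowed = {<0 0> <0 1> <2 1>}
[PSO] allowed = {<0 0> <0 1> <2 0> <2 1>}
target <2 0> ∈ {PSO}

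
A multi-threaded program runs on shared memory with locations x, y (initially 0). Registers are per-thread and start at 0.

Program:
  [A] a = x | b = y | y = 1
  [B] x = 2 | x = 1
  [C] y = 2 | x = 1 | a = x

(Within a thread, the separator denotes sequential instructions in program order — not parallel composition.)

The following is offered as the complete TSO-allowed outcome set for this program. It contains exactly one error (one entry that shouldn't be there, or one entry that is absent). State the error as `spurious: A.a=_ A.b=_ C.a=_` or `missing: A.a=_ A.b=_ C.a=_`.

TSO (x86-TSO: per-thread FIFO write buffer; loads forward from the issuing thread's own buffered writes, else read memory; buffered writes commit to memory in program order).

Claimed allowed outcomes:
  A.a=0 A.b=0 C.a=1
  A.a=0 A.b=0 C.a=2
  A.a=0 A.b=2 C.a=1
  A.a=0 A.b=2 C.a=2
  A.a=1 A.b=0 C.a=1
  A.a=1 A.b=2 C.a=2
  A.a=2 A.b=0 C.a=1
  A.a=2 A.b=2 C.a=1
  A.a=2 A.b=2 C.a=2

missing: A.a=1 A.b=2 C.a=1

outcome vector order: (A.a,A.b,C.a)
[TSO] allowed = {001 002 021 022 101 121 122 201 221 222}
TSO∖claimed = {121}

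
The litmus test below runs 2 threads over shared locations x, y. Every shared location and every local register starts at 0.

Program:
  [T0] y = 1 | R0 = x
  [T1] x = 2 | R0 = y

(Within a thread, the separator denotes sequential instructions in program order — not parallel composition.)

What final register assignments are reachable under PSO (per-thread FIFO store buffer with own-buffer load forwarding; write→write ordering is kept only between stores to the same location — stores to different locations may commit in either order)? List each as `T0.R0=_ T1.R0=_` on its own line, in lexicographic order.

T0.R0=0 T1.R0=0
T0.R0=0 T1.R0=1
T0.R0=2 T1.R0=0
T0.R0=2 T1.R0=1

outcome vector order: (T0.R0,T1.R0)
|PSO outcomes| = 4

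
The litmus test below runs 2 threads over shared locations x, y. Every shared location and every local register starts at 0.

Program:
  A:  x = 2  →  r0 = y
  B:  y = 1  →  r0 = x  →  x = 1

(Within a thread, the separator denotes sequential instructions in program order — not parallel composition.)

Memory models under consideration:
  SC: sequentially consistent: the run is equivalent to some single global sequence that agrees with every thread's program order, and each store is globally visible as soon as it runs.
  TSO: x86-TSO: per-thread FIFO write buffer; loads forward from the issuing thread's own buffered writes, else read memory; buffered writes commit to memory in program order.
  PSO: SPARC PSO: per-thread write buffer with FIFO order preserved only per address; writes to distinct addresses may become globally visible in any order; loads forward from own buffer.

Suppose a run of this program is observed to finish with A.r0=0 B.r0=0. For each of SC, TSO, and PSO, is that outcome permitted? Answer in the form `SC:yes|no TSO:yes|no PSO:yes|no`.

SC:no TSO:yes PSO:yes

outcome vector order: (A.r0,B.r0)
SC: 3 outcomes — {<0 2>; <1 0>; <1 2>}
TSO: 4 outcomes — {<0 0>; <0 2>; <1 0>; <1 2>}
PSO: 4 outcomes — {<0 0>; <0 2>; <1 0>; <1 2>}
target <0 0> ∈ {TSO,PSO}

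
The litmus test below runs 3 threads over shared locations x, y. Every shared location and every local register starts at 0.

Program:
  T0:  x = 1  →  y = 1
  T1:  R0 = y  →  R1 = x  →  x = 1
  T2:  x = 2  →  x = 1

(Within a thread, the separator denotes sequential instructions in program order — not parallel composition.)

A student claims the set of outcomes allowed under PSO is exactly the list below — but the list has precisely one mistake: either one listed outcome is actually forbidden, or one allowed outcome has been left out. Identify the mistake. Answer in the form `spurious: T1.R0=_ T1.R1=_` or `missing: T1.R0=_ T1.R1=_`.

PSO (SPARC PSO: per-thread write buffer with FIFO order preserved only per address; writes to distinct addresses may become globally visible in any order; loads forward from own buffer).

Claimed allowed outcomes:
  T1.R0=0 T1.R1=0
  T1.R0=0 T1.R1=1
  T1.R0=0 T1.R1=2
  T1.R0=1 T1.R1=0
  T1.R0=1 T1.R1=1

missing: T1.R0=1 T1.R1=2

outcome vector order: (T1.R0,T1.R1)
PSO: 6 outcomes — {0/0, 0/1, 0/2, 1/0, 1/1, 1/2}
PSO∖claimed = {1/2}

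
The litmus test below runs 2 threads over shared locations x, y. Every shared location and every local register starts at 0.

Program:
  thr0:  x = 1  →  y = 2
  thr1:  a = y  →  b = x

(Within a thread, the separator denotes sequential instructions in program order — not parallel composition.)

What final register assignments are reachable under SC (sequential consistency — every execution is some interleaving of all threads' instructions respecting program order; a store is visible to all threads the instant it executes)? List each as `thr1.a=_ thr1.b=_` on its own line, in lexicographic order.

outcome vector order: (thr1.a,thr1.b)
|SC outcomes| = 3

thr1.a=0 thr1.b=0
thr1.a=0 thr1.b=1
thr1.a=2 thr1.b=1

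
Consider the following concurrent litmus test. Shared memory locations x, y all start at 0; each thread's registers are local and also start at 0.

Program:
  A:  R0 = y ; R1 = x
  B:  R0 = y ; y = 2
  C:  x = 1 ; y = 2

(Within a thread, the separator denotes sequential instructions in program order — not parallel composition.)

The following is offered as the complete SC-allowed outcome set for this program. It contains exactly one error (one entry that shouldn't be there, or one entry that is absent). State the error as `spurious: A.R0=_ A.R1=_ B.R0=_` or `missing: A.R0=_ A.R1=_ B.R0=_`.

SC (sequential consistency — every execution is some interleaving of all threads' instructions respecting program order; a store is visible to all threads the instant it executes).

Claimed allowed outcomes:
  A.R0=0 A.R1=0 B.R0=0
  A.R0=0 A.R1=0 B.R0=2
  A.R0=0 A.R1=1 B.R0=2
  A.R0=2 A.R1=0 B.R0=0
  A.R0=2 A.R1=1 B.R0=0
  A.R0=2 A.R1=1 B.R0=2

outcome vector order: (A.R0,A.R1,B.R0)
SC (7): 0/0/0 0/0/2 0/1/0 0/1/2 2/0/0 2/1/0 2/1/2
SC∖claimed = {0/1/0}

missing: A.R0=0 A.R1=1 B.R0=0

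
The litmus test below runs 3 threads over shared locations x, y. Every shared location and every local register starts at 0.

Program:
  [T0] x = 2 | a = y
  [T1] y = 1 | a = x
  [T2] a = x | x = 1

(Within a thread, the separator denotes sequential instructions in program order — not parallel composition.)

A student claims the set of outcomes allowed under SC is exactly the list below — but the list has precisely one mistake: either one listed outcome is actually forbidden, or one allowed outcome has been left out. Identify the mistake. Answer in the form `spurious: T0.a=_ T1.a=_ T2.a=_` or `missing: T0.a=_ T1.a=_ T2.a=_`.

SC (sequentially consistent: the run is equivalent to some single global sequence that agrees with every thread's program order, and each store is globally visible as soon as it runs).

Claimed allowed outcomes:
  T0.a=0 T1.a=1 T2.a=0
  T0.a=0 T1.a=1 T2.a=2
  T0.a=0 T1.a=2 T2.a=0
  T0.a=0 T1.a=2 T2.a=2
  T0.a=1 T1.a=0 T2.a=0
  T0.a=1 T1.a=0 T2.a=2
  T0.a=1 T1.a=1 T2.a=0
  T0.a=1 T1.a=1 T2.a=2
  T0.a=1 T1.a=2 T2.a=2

outcome vector order: (T0.a,T1.a,T2.a)
SC (10): <0 1 0>; <0 1 2>; <0 2 0>; <0 2 2>; <1 0 0>; <1 0 2>; <1 1 0>; <1 1 2>; <1 2 0>; <1 2 2>
SC∖claimed = {<1 2 0>}

missing: T0.a=1 T1.a=2 T2.a=0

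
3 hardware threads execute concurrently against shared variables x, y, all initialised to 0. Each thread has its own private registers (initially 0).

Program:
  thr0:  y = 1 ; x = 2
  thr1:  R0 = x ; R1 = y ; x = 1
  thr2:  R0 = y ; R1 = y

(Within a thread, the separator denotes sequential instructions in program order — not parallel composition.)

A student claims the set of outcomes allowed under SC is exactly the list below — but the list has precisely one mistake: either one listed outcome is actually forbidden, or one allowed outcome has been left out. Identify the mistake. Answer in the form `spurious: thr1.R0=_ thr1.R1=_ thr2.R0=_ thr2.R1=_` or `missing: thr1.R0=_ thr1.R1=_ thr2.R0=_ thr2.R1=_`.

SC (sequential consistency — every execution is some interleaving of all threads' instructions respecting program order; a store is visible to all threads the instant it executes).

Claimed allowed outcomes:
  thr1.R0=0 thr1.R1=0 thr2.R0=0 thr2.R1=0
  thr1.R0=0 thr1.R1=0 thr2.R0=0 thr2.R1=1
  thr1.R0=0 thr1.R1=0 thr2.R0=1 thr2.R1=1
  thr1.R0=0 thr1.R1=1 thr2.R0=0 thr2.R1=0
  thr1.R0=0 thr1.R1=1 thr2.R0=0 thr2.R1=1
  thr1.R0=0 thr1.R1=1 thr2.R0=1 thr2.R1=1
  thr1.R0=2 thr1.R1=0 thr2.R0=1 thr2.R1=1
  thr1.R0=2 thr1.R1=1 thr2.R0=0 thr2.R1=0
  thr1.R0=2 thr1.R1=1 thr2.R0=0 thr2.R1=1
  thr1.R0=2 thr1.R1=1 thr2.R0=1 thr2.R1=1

spurious: thr1.R0=2 thr1.R1=0 thr2.R0=1 thr2.R1=1

outcome vector order: (thr1.R0,thr1.R1,thr2.R0,thr2.R1)
[SC] allowed = {0/0/0/0 0/0/0/1 0/0/1/1 0/1/0/0 0/1/0/1 0/1/1/1 2/1/0/0 2/1/0/1 2/1/1/1}
claimed∖SC = {2/0/1/1}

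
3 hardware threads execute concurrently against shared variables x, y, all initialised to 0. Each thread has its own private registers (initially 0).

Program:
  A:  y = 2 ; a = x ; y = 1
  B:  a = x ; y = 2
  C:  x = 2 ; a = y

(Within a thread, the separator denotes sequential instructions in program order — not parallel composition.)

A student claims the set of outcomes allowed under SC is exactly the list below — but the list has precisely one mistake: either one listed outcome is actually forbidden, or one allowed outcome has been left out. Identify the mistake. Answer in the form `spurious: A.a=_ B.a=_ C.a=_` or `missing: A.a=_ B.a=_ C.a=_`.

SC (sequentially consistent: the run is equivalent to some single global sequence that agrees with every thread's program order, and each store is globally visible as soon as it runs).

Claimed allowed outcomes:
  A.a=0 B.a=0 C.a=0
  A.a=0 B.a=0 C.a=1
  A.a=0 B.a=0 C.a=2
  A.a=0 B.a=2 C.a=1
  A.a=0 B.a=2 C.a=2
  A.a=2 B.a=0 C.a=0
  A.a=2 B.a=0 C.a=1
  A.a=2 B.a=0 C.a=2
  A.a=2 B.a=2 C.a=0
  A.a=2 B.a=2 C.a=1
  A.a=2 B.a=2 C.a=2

spurious: A.a=0 B.a=0 C.a=0

outcome vector order: (A.a,B.a,C.a)
[SC] allowed = {0/0/1 0/0/2 0/2/1 0/2/2 2/0/0 2/0/1 2/0/2 2/2/0 2/2/1 2/2/2}
claimed∖SC = {0/0/0}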